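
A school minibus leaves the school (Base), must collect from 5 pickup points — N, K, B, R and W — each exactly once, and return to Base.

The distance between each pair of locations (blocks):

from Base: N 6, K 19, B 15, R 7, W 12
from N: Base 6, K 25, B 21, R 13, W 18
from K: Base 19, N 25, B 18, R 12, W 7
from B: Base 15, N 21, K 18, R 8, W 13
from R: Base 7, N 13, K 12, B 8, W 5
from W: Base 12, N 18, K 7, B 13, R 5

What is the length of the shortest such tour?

With 5 stops there are 5!/2 = 60 distinct round trips (a route and its reverse cost the same).
Base-N-K-B-R-W-Base: 6+25+18+8+5+12 = 74
Base-N-K-B-W-R-Base: 6+25+18+13+5+7 = 74
Base-N-K-R-B-W-Base: 6+25+12+8+13+12 = 76
Base-N-K-R-W-B-Base: 6+25+12+5+13+15 = 76
Base-N-K-W-B-R-Base: 6+25+7+13+8+7 = 66
Base-N-K-W-R-B-Base: 6+25+7+5+8+15 = 66
Base-N-B-K-R-W-Base: 6+21+18+12+5+12 = 74
Base-N-B-K-W-R-Base: 6+21+18+7+5+7 = 64
Base-N-B-R-K-W-Base: 6+21+8+12+7+12 = 66
Base-N-B-R-W-K-Base: 6+21+8+5+7+19 = 66
Base-N-B-W-K-R-Base: 6+21+13+7+12+7 = 66
Base-N-B-W-R-K-Base: 6+21+13+5+12+19 = 76
Base-N-R-K-B-W-Base: 6+13+12+18+13+12 = 74
Base-N-R-K-W-B-Base: 6+13+12+7+13+15 = 66
… (46 more)
The minimum is 64.
One optimal route: Base → N → B → K → W → R → Base (or its reverse).

Minimum total distance: 64 blocks.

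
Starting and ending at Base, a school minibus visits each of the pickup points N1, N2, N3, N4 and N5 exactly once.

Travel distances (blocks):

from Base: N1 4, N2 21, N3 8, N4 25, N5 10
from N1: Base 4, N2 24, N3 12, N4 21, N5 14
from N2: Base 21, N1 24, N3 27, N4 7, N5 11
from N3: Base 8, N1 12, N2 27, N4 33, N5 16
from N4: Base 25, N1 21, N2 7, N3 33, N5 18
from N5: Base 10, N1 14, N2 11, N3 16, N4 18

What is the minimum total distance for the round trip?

There are 60 distinct closed tours to check (reversals are equivalent).
Base→N1→N2→N3→N4→N5→Base: 4+24+27+33+18+10 = 116
Base→N1→N2→N3→N5→N4→Base: 4+24+27+16+18+25 = 114
Base→N1→N2→N4→N3→N5→Base: 4+24+7+33+16+10 = 94
Base→N1→N2→N4→N5→N3→Base: 4+24+7+18+16+8 = 77
Base→N1→N2→N5→N3→N4→Base: 4+24+11+16+33+25 = 113
Base→N1→N2→N5→N4→N3→Base: 4+24+11+18+33+8 = 98
Base→N1→N3→N2→N4→N5→Base: 4+12+27+7+18+10 = 78
Base→N1→N3→N2→N5→N4→Base: 4+12+27+11+18+25 = 97
Base→N1→N3→N4→N2→N5→Base: 4+12+33+7+11+10 = 77
Base→N1→N3→N4→N5→N2→Base: 4+12+33+18+11+21 = 99
Base→N1→N3→N5→N2→N4→Base: 4+12+16+11+7+25 = 75
Base→N1→N3→N5→N4→N2→Base: 4+12+16+18+7+21 = 78
Base→N1→N4→N2→N3→N5→Base: 4+21+7+27+16+10 = 85
Base→N1→N4→N2→N5→N3→Base: 4+21+7+11+16+8 = 67
… (46 more)
The minimum is 67.
One optimal route: Base → N1 → N4 → N2 → N5 → N3 → Base (or its reverse).

Minimum total distance: 67 blocks.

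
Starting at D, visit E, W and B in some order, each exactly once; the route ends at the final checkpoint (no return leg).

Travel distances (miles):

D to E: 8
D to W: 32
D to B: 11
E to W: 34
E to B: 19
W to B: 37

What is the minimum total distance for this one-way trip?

There are 3! = 6 possible orderings.
D→E→W→B: 8+34+37 = 79
D→E→B→W: 8+19+37 = 64
D→W→E→B: 32+34+19 = 85
D→W→B→E: 32+37+19 = 88
D→B→E→W: 11+19+34 = 64
D→B→W→E: 11+37+34 = 82
The minimum is 64.
One shortest path: D → E → B → W.

64 miles — the minimum one-way total.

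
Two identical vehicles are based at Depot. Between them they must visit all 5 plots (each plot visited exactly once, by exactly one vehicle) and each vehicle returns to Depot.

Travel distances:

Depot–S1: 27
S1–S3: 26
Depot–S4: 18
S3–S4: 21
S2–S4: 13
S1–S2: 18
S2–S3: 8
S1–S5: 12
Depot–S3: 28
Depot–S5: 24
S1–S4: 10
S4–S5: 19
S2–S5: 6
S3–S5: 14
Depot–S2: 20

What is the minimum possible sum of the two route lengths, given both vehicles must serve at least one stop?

Check every non-empty split of the stops between the two vehicles; for each half take its own optimal tour:
  {S1} + {S2, S3, S4, S5}: 54 + 77 = 131
  {S2} + {S1, S3, S4, S5}: 40 + 82 = 122
  {S1, S2} + {S3, S4, S5}: 65 + 77 = 142
  {S3} + {S1, S2, S4, S5}: 56 + 66 = 122
  {S1, S3} + {S2, S4, S5}: 81 + 61 = 142
  {S2, S3} + {S1, S4, S5}: 56 + 64 = 120
  … (15 splits in total)
  {S4} + {S1, S2, S3, S5}: 36 + 81 = 117  ← best
Best: vehicle 1 Depot → S4 → Depot = 36; vehicle 2 Depot → S1 → S5 → S2 → S3 → Depot = 81; combined 117.

117 — the smallest possible combined total.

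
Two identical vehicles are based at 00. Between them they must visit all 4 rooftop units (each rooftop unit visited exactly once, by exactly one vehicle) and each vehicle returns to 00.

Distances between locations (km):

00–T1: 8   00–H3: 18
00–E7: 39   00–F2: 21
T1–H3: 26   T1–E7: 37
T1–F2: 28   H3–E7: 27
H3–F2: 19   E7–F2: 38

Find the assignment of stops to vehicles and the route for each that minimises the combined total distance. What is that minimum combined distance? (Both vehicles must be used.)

Check every non-empty split of the stops between the two vehicles; for each half take its own optimal tour:
  {T1} + {H3, E7, F2}: 16 + 104 = 120
  {H3} + {T1, E7, F2}: 36 + 104 = 140
  {T1, H3} + {E7, F2}: 52 + 98 = 150
  {E7} + {T1, H3, F2}: 78 + 73 = 151
  {T1, E7} + {H3, F2}: 84 + 58 = 142
  {H3, E7} + {T1, F2}: 84 + 57 = 141
  … (7 splits in total)
Best: vehicle 1 00 → T1 → 00 = 16; vehicle 2 00 → H3 → E7 → F2 → 00 = 104; combined 120.

Minimum combined distance: 120 km.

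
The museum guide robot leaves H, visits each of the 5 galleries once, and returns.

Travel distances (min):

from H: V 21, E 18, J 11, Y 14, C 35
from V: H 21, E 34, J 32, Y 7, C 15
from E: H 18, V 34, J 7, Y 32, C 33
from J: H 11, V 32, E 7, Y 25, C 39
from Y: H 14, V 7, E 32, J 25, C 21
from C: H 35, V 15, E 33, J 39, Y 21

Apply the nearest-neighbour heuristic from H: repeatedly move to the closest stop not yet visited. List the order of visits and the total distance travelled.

At H the remaining stops are J 11, Y 14, E 18, V 21, C 35; go to J.
At J the remaining stops are E 7, Y 25, V 32, C 39; go to E.
At E the remaining stops are Y 32, C 33, V 34; go to Y.
At Y the remaining stops are V 7, C 21; go to V.
At V the remaining stops are C 15; go to C.
Return C→H: 35.
Total = 11 + 7 + 32 + 7 + 15 + 35 = 107.

Nearest-neighbour total = 107 min; route H → J → E → Y → V → C → H.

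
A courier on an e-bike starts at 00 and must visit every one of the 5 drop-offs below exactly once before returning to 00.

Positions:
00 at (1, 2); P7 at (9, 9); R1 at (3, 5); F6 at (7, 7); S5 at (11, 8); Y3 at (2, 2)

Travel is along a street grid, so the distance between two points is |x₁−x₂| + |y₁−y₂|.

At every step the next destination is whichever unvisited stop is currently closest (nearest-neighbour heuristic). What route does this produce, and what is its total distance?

00 → [Y3:1 / R1:5 / F6:11 / P7:15 / S5:16] → Y3 (1)
Y3 → [R1:4 / F6:10 / P7:14 / S5:15] → R1 (4)
R1 → [F6:6 / P7:10 / S5:11] → F6 (6)
F6 → [P7:4 / S5:5] → P7 (4)
P7 → [S5:3] → S5 (3)
Return S5→00: 16.
Total = 1 + 4 + 6 + 4 + 3 + 16 = 34.

34 along 00 → Y3 → R1 → F6 → P7 → S5 → 00.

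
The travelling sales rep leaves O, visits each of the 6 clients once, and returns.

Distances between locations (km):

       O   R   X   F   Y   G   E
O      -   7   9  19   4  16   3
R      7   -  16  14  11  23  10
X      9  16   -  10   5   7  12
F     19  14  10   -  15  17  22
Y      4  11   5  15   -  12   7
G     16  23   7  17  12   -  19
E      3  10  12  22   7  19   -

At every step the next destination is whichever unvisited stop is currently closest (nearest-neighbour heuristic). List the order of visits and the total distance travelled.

Nearest-neighbour total = 60 km; route O → E → Y → X → G → F → R → O.

O → [E:3 / Y:4 / R:7 / X:9 / G:16 / F:19] → E (3)
E → [Y:7 / R:10 / X:12 / G:19 / F:22] → Y (7)
Y → [X:5 / R:11 / G:12 / F:15] → X (5)
X → [G:7 / F:10 / R:16] → G (7)
G → [F:17 / R:23] → F (17)
F → [R:14] → R (14)
Return R→O: 7.
Total = 3 + 7 + 5 + 7 + 17 + 14 + 7 = 60.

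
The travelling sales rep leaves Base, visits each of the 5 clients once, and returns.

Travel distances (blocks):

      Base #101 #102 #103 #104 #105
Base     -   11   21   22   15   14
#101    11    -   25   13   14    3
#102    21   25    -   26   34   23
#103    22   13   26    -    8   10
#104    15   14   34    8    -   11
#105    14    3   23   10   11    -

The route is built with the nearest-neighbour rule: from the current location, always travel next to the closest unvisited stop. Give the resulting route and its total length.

87 blocks along Base → #101 → #105 → #103 → #104 → #102 → Base.

From Base: distances to unvisited — #101=11, #105=14, #104=15, #102=21, #103=22. Nearest is #101 (11).
From #101: distances to unvisited — #105=3, #103=13, #104=14, #102=25. Nearest is #105 (3).
From #105: distances to unvisited — #103=10, #104=11, #102=23. Nearest is #103 (10).
From #103: distances to unvisited — #104=8, #102=26. Nearest is #104 (8).
From #104: distances to unvisited — #102=34. Nearest is #102 (34).
Return #102→Base: 21.
Total = 11 + 3 + 10 + 8 + 34 + 21 = 87.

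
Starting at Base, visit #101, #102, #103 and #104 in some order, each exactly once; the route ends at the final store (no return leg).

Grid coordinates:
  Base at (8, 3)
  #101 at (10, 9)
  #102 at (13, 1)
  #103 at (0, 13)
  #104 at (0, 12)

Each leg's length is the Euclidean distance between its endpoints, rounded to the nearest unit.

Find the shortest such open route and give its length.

There are 4! = 24 possible orderings.
Base - #101 - #102 - #103 - #104: 6+9+18+1 = 34
Base - #101 - #102 - #104 - #103: 6+9+17+1 = 33
Base - #101 - #103 - #102 - #104: 6+11+18+17 = 52
Base - #101 - #103 - #104 - #102: 6+11+1+17 = 35
Base - #101 - #104 - #102 - #103: 6+10+17+18 = 51
Base - #101 - #104 - #103 - #102: 6+10+1+18 = 35
Base - #102 - #101 - #103 - #104: 5+9+11+1 = 26
Base - #102 - #101 - #104 - #103: 5+9+10+1 = 25
Base - #102 - #103 - #101 - #104: 5+18+11+10 = 44
Base - #102 - #103 - #104 - #101: 5+18+1+10 = 34
Base - #102 - #104 - #101 - #103: 5+17+10+11 = 43
Base - #102 - #104 - #103 - #101: 5+17+1+11 = 34
Base - #103 - #101 - #102 - #104: 13+11+9+17 = 50
Base - #103 - #101 - #104 - #102: 13+11+10+17 = 51
… (10 more)
The minimum is 25.
One shortest path: Base → #102 → #101 → #104 → #103.

25 — the minimum one-way total.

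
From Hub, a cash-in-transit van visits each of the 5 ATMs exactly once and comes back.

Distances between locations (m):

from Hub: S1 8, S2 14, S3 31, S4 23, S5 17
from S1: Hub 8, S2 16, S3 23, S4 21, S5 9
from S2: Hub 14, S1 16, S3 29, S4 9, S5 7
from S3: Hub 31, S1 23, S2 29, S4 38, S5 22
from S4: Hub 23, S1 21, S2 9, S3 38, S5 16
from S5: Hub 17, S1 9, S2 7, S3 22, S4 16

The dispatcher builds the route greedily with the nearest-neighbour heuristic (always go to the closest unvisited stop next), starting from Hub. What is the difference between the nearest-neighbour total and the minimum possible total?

10 m longer than the optimal tour.

Hub: S1=8, S2=14, S5=17, S4=23, S3=31 ⇒ S1
S1: S5=9, S2=16, S4=21, S3=23 ⇒ S5
S5: S2=7, S4=16, S3=22 ⇒ S2
S2: S4=9, S3=29 ⇒ S4
S4: S3=38 ⇒ S3
NN route Hub → S1 → S5 → S2 → S4 → S3 → Hub costs 102.
Optimal: Hub → S1 → S3 → S5 → S2 → S4 → Hub costs 92 (by enumerating all 60 distinct tours).
Excess = 102 − 92 = 10.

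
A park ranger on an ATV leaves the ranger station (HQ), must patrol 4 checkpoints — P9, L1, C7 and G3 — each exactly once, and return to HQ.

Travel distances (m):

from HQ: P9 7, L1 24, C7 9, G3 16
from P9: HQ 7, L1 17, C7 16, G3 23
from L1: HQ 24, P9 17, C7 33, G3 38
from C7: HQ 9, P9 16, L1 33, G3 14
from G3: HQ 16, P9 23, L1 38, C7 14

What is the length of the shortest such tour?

There are 12 distinct closed tours to check (reversals are equivalent).
HQ-P9-L1-C7-G3-HQ: 7+17+33+14+16 = 87
HQ-P9-L1-G3-C7-HQ: 7+17+38+14+9 = 85
HQ-P9-C7-L1-G3-HQ: 7+16+33+38+16 = 110
HQ-P9-C7-G3-L1-HQ: 7+16+14+38+24 = 99
HQ-P9-G3-L1-C7-HQ: 7+23+38+33+9 = 110
HQ-P9-G3-C7-L1-HQ: 7+23+14+33+24 = 101
HQ-L1-P9-C7-G3-HQ: 24+17+16+14+16 = 87
HQ-L1-P9-G3-C7-HQ: 24+17+23+14+9 = 87
HQ-L1-C7-P9-G3-HQ: 24+33+16+23+16 = 112
HQ-L1-G3-P9-C7-HQ: 24+38+23+16+9 = 110
HQ-C7-P9-L1-G3-HQ: 9+16+17+38+16 = 96
HQ-C7-L1-P9-G3-HQ: 9+33+17+23+16 = 98
The minimum is 85.
One optimal route: HQ → P9 → L1 → G3 → C7 → HQ (or its reverse).

85 m — the shortest possible round trip.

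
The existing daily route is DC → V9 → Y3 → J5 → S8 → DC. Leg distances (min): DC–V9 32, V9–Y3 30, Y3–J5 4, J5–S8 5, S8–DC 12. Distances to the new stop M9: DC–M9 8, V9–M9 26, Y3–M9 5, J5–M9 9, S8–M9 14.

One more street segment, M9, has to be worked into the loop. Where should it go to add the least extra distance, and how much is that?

+1 min — insert M9 between V9 and Y3.

Insertion cost between consecutive stops i–j is d(i,M9) + d(M9,j) − d(i,j):
  between DC and V9: 8 + 26 − 32 = 2
  between V9 and Y3: 26 + 5 − 30 = 1
  between Y3 and J5: 5 + 9 − 4 = 10
  between J5 and S8: 9 + 14 − 5 = 18
  between S8 and DC: 14 + 8 − 12 = 10
Cheapest insertion is between V9 and Y3, adding 1.
New total = 83 + 1 = 84.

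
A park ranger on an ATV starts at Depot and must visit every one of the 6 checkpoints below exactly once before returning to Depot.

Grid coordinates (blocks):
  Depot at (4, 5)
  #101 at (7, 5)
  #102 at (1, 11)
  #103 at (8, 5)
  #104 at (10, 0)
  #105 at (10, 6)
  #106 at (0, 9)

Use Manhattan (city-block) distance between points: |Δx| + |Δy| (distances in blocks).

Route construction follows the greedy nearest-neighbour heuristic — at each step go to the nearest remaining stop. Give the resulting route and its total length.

Total distance 44 blocks via the nearest-neighbour route Depot → #101 → #103 → #105 → #104 → #106 → #102 → Depot.

At Depot the remaining stops are #101 3, #103 4, #105 7, #106 8, #102 9, #104 11; go to #101.
At #101 the remaining stops are #103 1, #105 4, #104 8, #106 11, #102 12; go to #103.
At #103 the remaining stops are #105 3, #104 7, #106 12, #102 13; go to #105.
At #105 the remaining stops are #104 6, #106 13, #102 14; go to #104.
At #104 the remaining stops are #106 19, #102 20; go to #106.
At #106 the remaining stops are #102 3; go to #102.
Return #102→Depot: 9.
Total = 3 + 1 + 3 + 6 + 19 + 3 + 9 = 44.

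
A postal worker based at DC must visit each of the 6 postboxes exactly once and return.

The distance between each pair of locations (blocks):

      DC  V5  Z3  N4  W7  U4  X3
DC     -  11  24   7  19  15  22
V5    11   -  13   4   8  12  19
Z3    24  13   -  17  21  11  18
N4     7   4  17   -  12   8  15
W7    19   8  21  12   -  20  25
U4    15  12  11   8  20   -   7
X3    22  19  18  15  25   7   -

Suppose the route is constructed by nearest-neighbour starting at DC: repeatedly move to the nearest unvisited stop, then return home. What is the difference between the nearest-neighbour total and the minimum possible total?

DC: N4=7, V5=11, U4=15, W7=19, X3=22, Z3=24 ⇒ N4
N4: V5=4, U4=8, W7=12, X3=15, Z3=17 ⇒ V5
V5: W7=8, U4=12, Z3=13, X3=19 ⇒ W7
W7: U4=20, Z3=21, X3=25 ⇒ U4
U4: X3=7, Z3=11 ⇒ X3
X3: Z3=18 ⇒ Z3
NN route DC → N4 → V5 → W7 → U4 → X3 → Z3 → DC costs 88.
Optimal: DC → V5 → W7 → Z3 → U4 → X3 → N4 → DC costs 80 (by enumerating all 360 distinct tours).
Excess = 88 − 80 = 8.

The nearest-neighbour route is 8 blocks longer than optimal.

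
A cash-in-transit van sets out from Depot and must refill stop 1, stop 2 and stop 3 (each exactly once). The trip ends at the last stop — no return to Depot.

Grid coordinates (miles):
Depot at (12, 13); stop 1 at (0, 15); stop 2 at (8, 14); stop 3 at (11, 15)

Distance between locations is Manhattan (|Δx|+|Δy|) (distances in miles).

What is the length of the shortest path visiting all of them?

There are 3! = 6 possible orderings.
Depot → stop 1 → stop 2 → stop 3: 14+9+4 = 27
Depot → stop 1 → stop 3 → stop 2: 14+11+4 = 29
Depot → stop 2 → stop 1 → stop 3: 5+9+11 = 25
Depot → stop 2 → stop 3 → stop 1: 5+4+11 = 20
Depot → stop 3 → stop 1 → stop 2: 3+11+9 = 23
Depot → stop 3 → stop 2 → stop 1: 3+4+9 = 16
The minimum is 16.
One shortest path: Depot → stop 3 → stop 2 → stop 1.

Shortest open route: 16 miles.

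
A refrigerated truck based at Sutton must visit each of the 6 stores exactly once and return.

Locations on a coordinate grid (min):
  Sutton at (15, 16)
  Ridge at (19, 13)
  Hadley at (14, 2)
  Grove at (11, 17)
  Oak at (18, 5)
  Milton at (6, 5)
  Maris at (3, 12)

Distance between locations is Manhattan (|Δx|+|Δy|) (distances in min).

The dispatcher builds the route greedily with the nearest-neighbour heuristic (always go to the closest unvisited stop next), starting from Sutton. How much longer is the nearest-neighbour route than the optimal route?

8 min longer than the optimal tour.

Sutton: Grove=5, Ridge=7, Oak=14, Hadley=15, Maris=16, Milton=20 ⇒ Grove
Grove: Ridge=12, Maris=13, Milton=17, Hadley=18, Oak=19 ⇒ Ridge
Ridge: Oak=9, Hadley=16, Maris=17, Milton=21 ⇒ Oak
Oak: Hadley=7, Milton=12, Maris=22 ⇒ Hadley
Hadley: Milton=11, Maris=21 ⇒ Milton
Milton: Maris=10 ⇒ Maris
NN route Sutton → Grove → Ridge → Oak → Hadley → Milton → Maris → Sutton costs 70.
Optimal: Sutton → Ridge → Oak → Hadley → Milton → Maris → Grove → Sutton costs 62 (by enumerating all 360 distinct tours).
Excess = 70 − 62 = 8.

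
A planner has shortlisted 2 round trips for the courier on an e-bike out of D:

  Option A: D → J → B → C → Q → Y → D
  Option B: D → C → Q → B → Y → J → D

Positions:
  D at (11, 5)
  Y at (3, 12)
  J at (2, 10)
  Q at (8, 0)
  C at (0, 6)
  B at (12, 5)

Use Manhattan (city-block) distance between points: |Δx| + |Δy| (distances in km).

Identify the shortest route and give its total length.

Option A: 14 + 15 + 13 + 14 + 17 + 15 = 88
Option B: 12 + 14 + 9 + 16 + 3 + 14 = 68

68 km — Option B is the shortest.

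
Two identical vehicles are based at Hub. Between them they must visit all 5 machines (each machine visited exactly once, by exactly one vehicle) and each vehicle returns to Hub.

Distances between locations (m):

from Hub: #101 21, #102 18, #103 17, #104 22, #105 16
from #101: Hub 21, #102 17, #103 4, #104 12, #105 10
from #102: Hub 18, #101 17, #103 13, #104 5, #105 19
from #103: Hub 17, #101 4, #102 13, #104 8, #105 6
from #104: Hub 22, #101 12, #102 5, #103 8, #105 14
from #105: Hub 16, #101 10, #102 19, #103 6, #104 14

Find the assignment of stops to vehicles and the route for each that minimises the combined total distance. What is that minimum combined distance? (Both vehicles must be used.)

Try each way of splitting the stops between the two vehicles (each non-empty) and, for each split, find the best tour for each vehicle:
  {#101} + {#102, #103, #104, #105}: 42 + 53 = 95
  {#102} + {#101, #103, #104, #105}: 36 + 60 = 96
  {#101, #102} + {#103, #104, #105}: 56 + 52 = 108
  {#103} + {#101, #102, #104, #105}: 34 + 61 = 95
  {#101, #103} + {#102, #104, #105}: 42 + 53 = 95
  {#102, #103} + {#101, #104, #105}: 48 + 60 = 108
  … (15 splits in total)
  {#101, #102, #103, #104} + {#105}: 56 + 32 = 88  ← best
Best: vehicle 1 Hub → #101 → #103 → #104 → #102 → Hub = 56; vehicle 2 Hub → #105 → Hub = 32; combined 88.

Minimum combined distance: 88 m.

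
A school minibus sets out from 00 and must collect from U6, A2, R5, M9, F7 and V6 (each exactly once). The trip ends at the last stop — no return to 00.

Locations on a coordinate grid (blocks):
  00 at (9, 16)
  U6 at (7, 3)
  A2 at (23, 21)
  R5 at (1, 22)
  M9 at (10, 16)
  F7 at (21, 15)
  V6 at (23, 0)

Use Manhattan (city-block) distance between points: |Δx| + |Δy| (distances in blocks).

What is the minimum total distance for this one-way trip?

Minimum one-way distance = 83 blocks.

There are 6! = 720 possible orderings.
00 → U6 → A2 → R5 → M9 → F7 → V6: 15+34+23+15+12+17 = 116
00 → U6 → A2 → R5 → M9 → V6 → F7: 15+34+23+15+29+17 = 133
00 → U6 → A2 → R5 → F7 → M9 → V6: 15+34+23+27+12+29 = 140
00 → U6 → A2 → R5 → F7 → V6 → M9: 15+34+23+27+17+29 = 145
00 → U6 → A2 → R5 → V6 → M9 → F7: 15+34+23+44+29+12 = 157
00 → U6 → A2 → R5 → V6 → F7 → M9: 15+34+23+44+17+12 = 145
00 → U6 → A2 → M9 → R5 → F7 → V6: 15+34+18+15+27+17 = 126
00 → U6 → A2 → M9 → R5 → V6 → F7: 15+34+18+15+44+17 = 143
… (712 more)
00 → M9 → R5 → A2 → F7 → V6 → U6: 1+15+23+8+17+19 = 83  ← best
The minimum is 83.
One shortest path: 00 → M9 → R5 → A2 → F7 → V6 → U6.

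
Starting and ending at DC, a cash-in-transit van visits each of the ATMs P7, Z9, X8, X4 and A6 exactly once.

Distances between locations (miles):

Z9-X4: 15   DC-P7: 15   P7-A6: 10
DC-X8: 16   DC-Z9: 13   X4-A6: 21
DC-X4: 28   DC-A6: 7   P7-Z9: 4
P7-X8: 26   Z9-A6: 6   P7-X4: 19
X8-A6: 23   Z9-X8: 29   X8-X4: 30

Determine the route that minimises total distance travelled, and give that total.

Shortest round trip = 82 miles.

There are 60 distinct closed tours to check (reversals are equivalent).
DC → P7 → Z9 → X8 → X4 → A6 → DC: 15+4+29+30+21+7 = 106
DC → P7 → Z9 → X8 → A6 → X4 → DC: 15+4+29+23+21+28 = 120
DC → P7 → Z9 → X4 → X8 → A6 → DC: 15+4+15+30+23+7 = 94
DC → P7 → Z9 → X4 → A6 → X8 → DC: 15+4+15+21+23+16 = 94
DC → P7 → Z9 → A6 → X8 → X4 → DC: 15+4+6+23+30+28 = 106
DC → P7 → Z9 → A6 → X4 → X8 → DC: 15+4+6+21+30+16 = 92
DC → P7 → X8 → Z9 → X4 → A6 → DC: 15+26+29+15+21+7 = 113
DC → P7 → X8 → Z9 → A6 → X4 → DC: 15+26+29+6+21+28 = 125
DC → P7 → X8 → X4 → Z9 → A6 → DC: 15+26+30+15+6+7 = 99
DC → P7 → X8 → X4 → A6 → Z9 → DC: 15+26+30+21+6+13 = 111
DC → P7 → X8 → A6 → Z9 → X4 → DC: 15+26+23+6+15+28 = 113
DC → P7 → X8 → A6 → X4 → Z9 → DC: 15+26+23+21+15+13 = 113
DC → P7 → X4 → Z9 → X8 → A6 → DC: 15+19+15+29+23+7 = 108
DC → P7 → X4 → Z9 → A6 → X8 → DC: 15+19+15+6+23+16 = 94
… (46 more)
DC → X8 → X4 → P7 → Z9 → A6 → DC: 16+30+19+4+6+7 = 82  ← best
The minimum is 82.
One optimal route: DC → X8 → X4 → P7 → Z9 → A6 → DC (or its reverse).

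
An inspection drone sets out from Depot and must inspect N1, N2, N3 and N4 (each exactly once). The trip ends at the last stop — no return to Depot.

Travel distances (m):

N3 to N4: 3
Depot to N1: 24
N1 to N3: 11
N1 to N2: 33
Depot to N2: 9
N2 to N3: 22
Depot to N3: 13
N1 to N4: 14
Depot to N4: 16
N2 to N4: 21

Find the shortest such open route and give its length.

44 m — the minimum one-way total.

There are 4! = 24 possible orderings.
Depot→N1→N2→N3→N4: 24+33+22+3 = 82
Depot→N1→N2→N4→N3: 24+33+21+3 = 81
Depot→N1→N3→N2→N4: 24+11+22+21 = 78
Depot→N1→N3→N4→N2: 24+11+3+21 = 59
Depot→N1→N4→N2→N3: 24+14+21+22 = 81
Depot→N1→N4→N3→N2: 24+14+3+22 = 63
Depot→N2→N1→N3→N4: 9+33+11+3 = 56
Depot→N2→N1→N4→N3: 9+33+14+3 = 59
Depot→N2→N3→N1→N4: 9+22+11+14 = 56
Depot→N2→N3→N4→N1: 9+22+3+14 = 48
Depot→N2→N4→N1→N3: 9+21+14+11 = 55
Depot→N2→N4→N3→N1: 9+21+3+11 = 44
Depot→N3→N1→N2→N4: 13+11+33+21 = 78
Depot→N3→N1→N4→N2: 13+11+14+21 = 59
… (10 more)
The minimum is 44.
One shortest path: Depot → N2 → N4 → N3 → N1.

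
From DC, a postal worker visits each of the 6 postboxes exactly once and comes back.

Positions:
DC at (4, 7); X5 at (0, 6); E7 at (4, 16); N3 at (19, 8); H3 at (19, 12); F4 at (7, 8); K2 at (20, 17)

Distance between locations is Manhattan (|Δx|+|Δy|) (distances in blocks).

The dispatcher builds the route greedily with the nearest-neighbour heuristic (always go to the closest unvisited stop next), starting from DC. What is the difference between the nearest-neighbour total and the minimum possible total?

DC: F4=4, X5=5, E7=9, N3=16, H3=20, K2=26 ⇒ F4
F4: X5=9, E7=11, N3=12, H3=16, K2=22 ⇒ X5
X5: E7=14, N3=21, H3=25, K2=31 ⇒ E7
E7: K2=17, H3=19, N3=23 ⇒ K2
K2: H3=6, N3=10 ⇒ H3
H3: N3=4 ⇒ N3
NN route DC → F4 → X5 → E7 → K2 → H3 → N3 → DC costs 70.
Optimal: DC → X5 → E7 → K2 → H3 → N3 → F4 → DC costs 62 (by enumerating all 360 distinct tours).
Excess = 70 − 62 = 8.

The nearest-neighbour route is 8 blocks longer than optimal.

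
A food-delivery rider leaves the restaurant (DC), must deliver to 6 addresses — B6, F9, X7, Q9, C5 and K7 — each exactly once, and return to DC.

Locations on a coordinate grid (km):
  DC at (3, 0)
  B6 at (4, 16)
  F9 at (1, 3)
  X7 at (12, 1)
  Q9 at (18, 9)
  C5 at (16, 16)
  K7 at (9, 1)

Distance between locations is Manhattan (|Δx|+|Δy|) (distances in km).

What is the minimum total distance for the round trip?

With 6 stops there are 6!/2 = 360 distinct round trips (a route and its reverse cost the same).
DC - B6 - F9 - X7 - Q9 - C5 - K7 - DC: 17+16+13+14+9+22+7 = 98
DC - B6 - F9 - X7 - Q9 - K7 - C5 - DC: 17+16+13+14+17+22+29 = 128
DC - B6 - F9 - X7 - C5 - Q9 - K7 - DC: 17+16+13+19+9+17+7 = 98
DC - B6 - F9 - X7 - C5 - K7 - Q9 - DC: 17+16+13+19+22+17+24 = 128
DC - B6 - F9 - X7 - K7 - Q9 - C5 - DC: 17+16+13+3+17+9+29 = 104
DC - B6 - F9 - X7 - K7 - C5 - Q9 - DC: 17+16+13+3+22+9+24 = 104
DC - B6 - F9 - Q9 - X7 - C5 - K7 - DC: 17+16+23+14+19+22+7 = 118
DC - B6 - F9 - Q9 - X7 - K7 - C5 - DC: 17+16+23+14+3+22+29 = 124
… (352 more)
DC - F9 - B6 - C5 - Q9 - X7 - K7 - DC: 5+16+12+9+14+3+7 = 66  ← best
The minimum is 66.
One optimal route: DC → F9 → B6 → C5 → Q9 → X7 → K7 → DC (or its reverse).

Minimum total distance: 66 km.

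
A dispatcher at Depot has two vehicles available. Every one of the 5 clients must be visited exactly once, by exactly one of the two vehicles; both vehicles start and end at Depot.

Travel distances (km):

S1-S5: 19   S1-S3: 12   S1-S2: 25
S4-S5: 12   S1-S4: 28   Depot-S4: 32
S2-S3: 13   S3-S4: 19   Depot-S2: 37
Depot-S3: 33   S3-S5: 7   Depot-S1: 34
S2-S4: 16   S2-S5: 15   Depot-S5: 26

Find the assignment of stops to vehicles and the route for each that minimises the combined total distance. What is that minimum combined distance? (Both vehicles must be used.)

159 km — the smallest possible combined total.

There are 2^4 − 1 = 15 ways to divide the 5 stops into two non-empty groups. For each, the best each vehicle can do is its own shortest tour through its group:
  {S1} + {S2, S3, S4, S5}: 68 + 94 = 162
  {S2} + {S1, S3, S4, S5}: 74 + 97 = 171
  {S1, S2} + {S3, S4, S5}: 96 + 84 = 180
  {S3} + {S1, S2, S4, S5}: 66 + 113 = 179
  {S1, S3} + {S2, S4, S5}: 79 + 89 = 168
  {S2, S3} + {S1, S4, S5}: 83 + 97 = 180
  … (15 splits in total)
  {S1, S2, S3, S4} + {S5}: 107 + 52 = 159  ← best
Best: vehicle 1 Depot → S1 → S3 → S2 → S4 → Depot = 107; vehicle 2 Depot → S5 → Depot = 52; combined 159.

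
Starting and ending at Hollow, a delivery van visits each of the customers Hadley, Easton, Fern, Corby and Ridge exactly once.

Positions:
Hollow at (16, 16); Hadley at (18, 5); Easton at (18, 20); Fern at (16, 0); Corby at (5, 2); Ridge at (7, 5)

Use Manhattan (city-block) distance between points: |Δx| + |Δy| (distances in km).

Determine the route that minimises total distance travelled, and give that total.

66 km — the shortest possible round trip.

With 5 stops there are 5!/2 = 60 distinct round trips (a route and its reverse cost the same).
Hollow-Hadley-Easton-Fern-Corby-Ridge-Hollow: 13+15+22+13+5+20 = 88
Hollow-Hadley-Easton-Fern-Ridge-Corby-Hollow: 13+15+22+14+5+25 = 94
Hollow-Hadley-Easton-Corby-Fern-Ridge-Hollow: 13+15+31+13+14+20 = 106
Hollow-Hadley-Easton-Corby-Ridge-Fern-Hollow: 13+15+31+5+14+16 = 94
Hollow-Hadley-Easton-Ridge-Fern-Corby-Hollow: 13+15+26+14+13+25 = 106
Hollow-Hadley-Easton-Ridge-Corby-Fern-Hollow: 13+15+26+5+13+16 = 88
Hollow-Hadley-Fern-Easton-Corby-Ridge-Hollow: 13+7+22+31+5+20 = 98
Hollow-Hadley-Fern-Easton-Ridge-Corby-Hollow: 13+7+22+26+5+25 = 98
Hollow-Hadley-Fern-Corby-Easton-Ridge-Hollow: 13+7+13+31+26+20 = 110
Hollow-Hadley-Fern-Corby-Ridge-Easton-Hollow: 13+7+13+5+26+6 = 70
Hollow-Hadley-Fern-Ridge-Easton-Corby-Hollow: 13+7+14+26+31+25 = 116
Hollow-Hadley-Fern-Ridge-Corby-Easton-Hollow: 13+7+14+5+31+6 = 76
Hollow-Hadley-Corby-Easton-Fern-Ridge-Hollow: 13+16+31+22+14+20 = 116
Hollow-Hadley-Corby-Easton-Ridge-Fern-Hollow: 13+16+31+26+14+16 = 116
… (46 more)
Hollow-Easton-Hadley-Fern-Corby-Ridge-Hollow: 6+15+7+13+5+20 = 66  ← best
The minimum is 66.
One optimal route: Hollow → Easton → Hadley → Fern → Corby → Ridge → Hollow (or its reverse).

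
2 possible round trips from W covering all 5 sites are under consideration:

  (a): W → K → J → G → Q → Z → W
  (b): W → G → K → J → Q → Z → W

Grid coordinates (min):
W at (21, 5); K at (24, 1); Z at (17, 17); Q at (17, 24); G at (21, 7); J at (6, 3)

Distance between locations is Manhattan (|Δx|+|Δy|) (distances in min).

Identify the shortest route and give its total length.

Shortest is (b), total 86 min.

(a): 7 + 20 + 19 + 21 + 7 + 16 = 90
(b): 2 + 9 + 20 + 32 + 7 + 16 = 86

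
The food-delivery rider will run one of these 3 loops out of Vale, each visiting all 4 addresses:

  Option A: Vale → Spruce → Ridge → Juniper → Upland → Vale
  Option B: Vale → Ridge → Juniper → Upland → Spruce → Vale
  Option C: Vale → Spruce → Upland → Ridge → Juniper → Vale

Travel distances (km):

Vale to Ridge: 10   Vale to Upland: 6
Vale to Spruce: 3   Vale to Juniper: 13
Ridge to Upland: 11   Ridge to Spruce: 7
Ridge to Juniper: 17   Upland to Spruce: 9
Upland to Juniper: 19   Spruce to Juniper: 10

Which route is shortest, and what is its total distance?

Shortest is Option A, total 52 km.

Option A: 3 + 7 + 17 + 19 + 6 = 52
Option B: 10 + 17 + 19 + 9 + 3 = 58
Option C: 3 + 9 + 11 + 17 + 13 = 53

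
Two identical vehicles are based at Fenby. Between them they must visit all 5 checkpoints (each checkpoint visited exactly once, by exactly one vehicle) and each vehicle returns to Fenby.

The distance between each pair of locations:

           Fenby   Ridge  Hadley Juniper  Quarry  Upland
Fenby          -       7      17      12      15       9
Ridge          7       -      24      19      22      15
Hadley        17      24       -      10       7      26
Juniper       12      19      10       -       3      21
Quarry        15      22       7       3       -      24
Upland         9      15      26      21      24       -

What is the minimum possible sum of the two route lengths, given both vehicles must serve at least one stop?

70 — the smallest possible combined total.

Check every non-empty split of the stops between the two vehicles; for each half take its own optimal tour:
  {Ridge} + {Hadley, Juniper, Quarry, Upland}: 14 + 57 = 71
  {Hadley} + {Ridge, Juniper, Quarry, Upland}: 34 + 61 = 95
  {Ridge, Hadley} + {Juniper, Quarry, Upland}: 48 + 48 = 96
  {Juniper} + {Ridge, Hadley, Quarry, Upland}: 24 + 70 = 94
  {Ridge, Juniper} + {Hadley, Quarry, Upland}: 38 + 57 = 95
  {Hadley, Juniper} + {Ridge, Quarry, Upland}: 39 + 61 = 100
  … (15 splits in total)
  {Hadley, Juniper, Quarry} + {Ridge, Upland}: 39 + 31 = 70  ← best
Best: vehicle 1 Fenby → Hadley → Quarry → Juniper → Fenby = 39; vehicle 2 Fenby → Ridge → Upland → Fenby = 31; combined 70.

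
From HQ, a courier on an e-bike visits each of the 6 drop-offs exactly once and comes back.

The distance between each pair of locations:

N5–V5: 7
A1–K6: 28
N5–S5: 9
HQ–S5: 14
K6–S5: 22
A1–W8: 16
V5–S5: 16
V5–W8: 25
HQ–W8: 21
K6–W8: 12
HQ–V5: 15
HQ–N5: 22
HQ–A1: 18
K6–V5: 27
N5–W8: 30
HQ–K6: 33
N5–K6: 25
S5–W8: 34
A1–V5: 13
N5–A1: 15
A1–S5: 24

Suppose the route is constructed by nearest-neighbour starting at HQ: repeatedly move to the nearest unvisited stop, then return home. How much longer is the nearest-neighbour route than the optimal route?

From HQ: S5=14, V5=15, A1=18, W8=21, N5=22, K6=33 → choose S5 (14).
From S5: N5=9, V5=16, K6=22, A1=24, W8=34 → choose N5 (9).
From N5: V5=7, A1=15, K6=25, W8=30 → choose V5 (7).
From V5: A1=13, W8=25, K6=27 → choose A1 (13).
From A1: W8=16, K6=28 → choose W8 (16).
From W8: K6=12 → choose K6 (12).
NN route HQ → S5 → N5 → V5 → A1 → W8 → K6 → HQ costs 104.
Optimal: HQ → A1 → W8 → K6 → S5 → N5 → V5 → HQ costs 99 (by enumerating all 360 distinct tours).
Excess = 104 − 99 = 5.

5 longer than the optimal tour.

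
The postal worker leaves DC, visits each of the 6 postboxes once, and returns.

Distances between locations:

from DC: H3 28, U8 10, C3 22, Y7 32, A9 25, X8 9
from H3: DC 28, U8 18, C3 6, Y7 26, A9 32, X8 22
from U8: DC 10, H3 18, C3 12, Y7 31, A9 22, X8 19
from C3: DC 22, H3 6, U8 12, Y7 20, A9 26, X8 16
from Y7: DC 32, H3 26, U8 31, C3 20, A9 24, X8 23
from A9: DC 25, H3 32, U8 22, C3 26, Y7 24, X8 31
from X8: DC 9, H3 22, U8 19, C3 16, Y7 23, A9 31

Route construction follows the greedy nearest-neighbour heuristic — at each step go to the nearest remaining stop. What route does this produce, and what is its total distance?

DC → [X8:9 / U8:10 / C3:22 / A9:25 / H3:28 / Y7:32] → X8 (9)
X8 → [C3:16 / U8:19 / H3:22 / Y7:23 / A9:31] → C3 (16)
C3 → [H3:6 / U8:12 / Y7:20 / A9:26] → H3 (6)
H3 → [U8:18 / Y7:26 / A9:32] → U8 (18)
U8 → [A9:22 / Y7:31] → A9 (22)
A9 → [Y7:24] → Y7 (24)
Return Y7→DC: 32.
Total = 9 + 16 + 6 + 18 + 22 + 24 + 32 = 127.

Total distance 127 via the nearest-neighbour route DC → X8 → C3 → H3 → U8 → A9 → Y7 → DC.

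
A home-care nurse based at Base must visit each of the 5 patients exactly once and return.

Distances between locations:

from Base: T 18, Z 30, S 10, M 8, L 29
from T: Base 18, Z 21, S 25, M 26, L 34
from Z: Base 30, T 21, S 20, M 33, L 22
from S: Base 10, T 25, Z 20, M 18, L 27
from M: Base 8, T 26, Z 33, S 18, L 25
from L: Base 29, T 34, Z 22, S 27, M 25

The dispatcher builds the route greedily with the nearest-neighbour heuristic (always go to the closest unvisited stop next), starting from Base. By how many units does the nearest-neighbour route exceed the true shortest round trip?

From Base: M=8, S=10, T=18, L=29, Z=30 → choose M (8).
From M: S=18, L=25, T=26, Z=33 → choose S (18).
From S: Z=20, T=25, L=27 → choose Z (20).
From Z: T=21, L=22 → choose T (21).
From T: L=34 → choose L (34).
NN route Base → M → S → Z → T → L → Base costs 130.
Optimal: Base → S → T → Z → L → M → Base costs 111 (by enumerating all 60 distinct tours).
Excess = 130 − 111 = 19.

19 longer than the optimal tour.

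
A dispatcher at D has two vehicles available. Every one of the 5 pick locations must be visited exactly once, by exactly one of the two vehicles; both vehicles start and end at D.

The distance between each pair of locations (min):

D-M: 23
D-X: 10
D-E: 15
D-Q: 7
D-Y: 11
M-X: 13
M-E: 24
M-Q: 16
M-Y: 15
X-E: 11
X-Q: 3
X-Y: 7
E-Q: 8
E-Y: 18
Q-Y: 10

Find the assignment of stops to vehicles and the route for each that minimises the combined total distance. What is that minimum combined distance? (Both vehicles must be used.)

There are 2^4 − 1 = 15 ways to divide the 5 stops into two non-empty groups. For each, the best each vehicle can do is its own shortest tour through its group:
  {M} + {X, E, Q, Y}: 46 + 44 = 90
  {X} + {M, E, Q, Y}: 20 + 65 = 85
  {M, X} + {E, Q, Y}: 46 + 44 = 90
  {E} + {M, X, Q, Y}: 30 + 49 = 79
  {M, E} + {X, Q, Y}: 62 + 28 = 90
  {X, E} + {M, Q, Y}: 36 + 49 = 85
  … (15 splits in total)
Best: vehicle 1 D → E → D = 30; vehicle 2 D → Q → X → M → Y → D = 49; combined 79.

79 min — the smallest possible combined total.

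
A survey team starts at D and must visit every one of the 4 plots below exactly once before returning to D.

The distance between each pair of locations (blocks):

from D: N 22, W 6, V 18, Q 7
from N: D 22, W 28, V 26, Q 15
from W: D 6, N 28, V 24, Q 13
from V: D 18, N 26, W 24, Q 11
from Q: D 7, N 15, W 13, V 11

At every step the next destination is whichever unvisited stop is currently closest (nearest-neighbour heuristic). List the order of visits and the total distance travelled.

From D: distances to unvisited — W=6, Q=7, V=18, N=22. Nearest is W (6).
From W: distances to unvisited — Q=13, V=24, N=28. Nearest is Q (13).
From Q: distances to unvisited — V=11, N=15. Nearest is V (11).
From V: distances to unvisited — N=26. Nearest is N (26).
Return N→D: 22.
Total = 6 + 13 + 11 + 26 + 22 = 78.

Nearest-neighbour total = 78 blocks; route D → W → Q → V → N → D.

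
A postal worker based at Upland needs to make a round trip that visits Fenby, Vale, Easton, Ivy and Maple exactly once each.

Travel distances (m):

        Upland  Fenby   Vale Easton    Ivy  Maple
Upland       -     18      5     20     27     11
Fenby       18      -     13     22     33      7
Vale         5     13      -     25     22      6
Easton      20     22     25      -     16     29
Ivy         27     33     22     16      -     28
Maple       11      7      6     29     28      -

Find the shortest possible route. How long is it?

Minimum total distance: 83 m.

With 5 stops there are 5!/2 = 60 distinct round trips (a route and its reverse cost the same).
Upland - Fenby - Vale - Easton - Ivy - Maple - Upland: 18+13+25+16+28+11 = 111
Upland - Fenby - Vale - Easton - Maple - Ivy - Upland: 18+13+25+29+28+27 = 140
Upland - Fenby - Vale - Ivy - Easton - Maple - Upland: 18+13+22+16+29+11 = 109
Upland - Fenby - Vale - Ivy - Maple - Easton - Upland: 18+13+22+28+29+20 = 130
Upland - Fenby - Vale - Maple - Easton - Ivy - Upland: 18+13+6+29+16+27 = 109
Upland - Fenby - Vale - Maple - Ivy - Easton - Upland: 18+13+6+28+16+20 = 101
Upland - Fenby - Easton - Vale - Ivy - Maple - Upland: 18+22+25+22+28+11 = 126
Upland - Fenby - Easton - Vale - Maple - Ivy - Upland: 18+22+25+6+28+27 = 126
Upland - Fenby - Easton - Ivy - Vale - Maple - Upland: 18+22+16+22+6+11 = 95
Upland - Fenby - Easton - Ivy - Maple - Vale - Upland: 18+22+16+28+6+5 = 95
Upland - Fenby - Easton - Maple - Vale - Ivy - Upland: 18+22+29+6+22+27 = 124
Upland - Fenby - Easton - Maple - Ivy - Vale - Upland: 18+22+29+28+22+5 = 124
Upland - Fenby - Ivy - Vale - Easton - Maple - Upland: 18+33+22+25+29+11 = 138
Upland - Fenby - Ivy - Vale - Maple - Easton - Upland: 18+33+22+6+29+20 = 128
… (46 more)
Upland - Vale - Ivy - Easton - Fenby - Maple - Upland: 5+22+16+22+7+11 = 83  ← best
The minimum is 83.
One optimal route: Upland → Vale → Ivy → Easton → Fenby → Maple → Upland (or its reverse).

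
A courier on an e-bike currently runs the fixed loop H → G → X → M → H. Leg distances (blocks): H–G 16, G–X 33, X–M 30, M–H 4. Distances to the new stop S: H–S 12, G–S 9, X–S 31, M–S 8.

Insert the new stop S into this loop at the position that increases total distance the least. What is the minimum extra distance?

Insertion cost between consecutive stops i–j is d(i,S) + d(S,j) − d(i,j):
  between H and G: 12 + 9 − 16 = 5
  between G and X: 9 + 31 − 33 = 7
  between X and M: 31 + 8 − 30 = 9
  between M and H: 8 + 12 − 4 = 16
Cheapest insertion is between H and G, adding 5.
New total = 83 + 5 = 88.

Adding 5 blocks by placing S on the H–G leg.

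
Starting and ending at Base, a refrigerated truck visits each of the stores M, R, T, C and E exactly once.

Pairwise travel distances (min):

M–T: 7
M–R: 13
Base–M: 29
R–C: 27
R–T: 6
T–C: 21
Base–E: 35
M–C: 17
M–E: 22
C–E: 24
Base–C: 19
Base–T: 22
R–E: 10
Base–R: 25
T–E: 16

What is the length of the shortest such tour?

Base → M → R → T → C → E → Base: 29+13+6+21+24+35 = 128
Base → M → R → T → E → C → Base: 29+13+6+16+24+19 = 107
Base → M → R → C → T → E → Base: 29+13+27+21+16+35 = 141
Base → M → R → C → E → T → Base: 29+13+27+24+16+22 = 131
Base → M → R → E → T → C → Base: 29+13+10+16+21+19 = 108
Base → M → R → E → C → T → Base: 29+13+10+24+21+22 = 119
Base → M → T → R → C → E → Base: 29+7+6+27+24+35 = 128
Base → M → T → R → E → C → Base: 29+7+6+10+24+19 = 95
Base → M → T → C → R → E → Base: 29+7+21+27+10+35 = 129
Base → M → T → C → E → R → Base: 29+7+21+24+10+25 = 116
Base → M → T → E → R → C → Base: 29+7+16+10+27+19 = 108
Base → M → T → E → C → R → Base: 29+7+16+24+27+25 = 128
Base → M → C → R → T → E → Base: 29+17+27+6+16+35 = 130
Base → M → C → R → E → T → Base: 29+17+27+10+16+22 = 121
… (46 more)
Base → R → E → T → M → C → Base: 25+10+16+7+17+19 = 94  ← best
The minimum is 94.
One optimal route: Base → R → E → T → M → C → Base (or its reverse).

94 min — the shortest possible round trip.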